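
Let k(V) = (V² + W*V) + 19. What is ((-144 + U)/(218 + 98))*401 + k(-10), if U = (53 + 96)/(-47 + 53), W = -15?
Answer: 223309/1896 ≈ 117.78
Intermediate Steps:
k(V) = 19 + V² - 15*V (k(V) = (V² - 15*V) + 19 = 19 + V² - 15*V)
U = 149/6 ≈ 24.833
((-144 + U)/(218 + 98))*401 + k(-10) = ((-144 + 149/6)/(218 + 98))*401 + (19 + (-10)² - 15*(-10)) = -715/6/316*401 + (19 + 100 + 150) = -715/6*1/316*401 + 269 = -715/1896*401 + 269 = -286715/1896 + 269 = 223309/1896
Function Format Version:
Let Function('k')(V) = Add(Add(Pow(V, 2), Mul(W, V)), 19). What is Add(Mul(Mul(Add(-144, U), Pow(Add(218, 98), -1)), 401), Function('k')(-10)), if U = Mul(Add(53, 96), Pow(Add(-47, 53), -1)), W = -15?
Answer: Rational(223309, 1896) ≈ 117.78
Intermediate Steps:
Function('k')(V) = Add(19, Pow(V, 2), Mul(-15, V)) (Function('k')(V) = Add(Add(Pow(V, 2), Mul(-15, V)), 19) = Add(19, Pow(V, 2), Mul(-15, V)))
U = Rational(149, 6) (U = Mul(149, Pow(6, -1)) = Mul(149, Rational(1, 6)) = Rational(149, 6) ≈ 24.833)
Add(Mul(Mul(Add(-144, U), Pow(Add(218, 98), -1)), 401), Function('k')(-10)) = Add(Mul(Mul(Add(-144, Rational(149, 6)), Pow(Add(218, 98), -1)), 401), Add(19, Pow(-10, 2), Mul(-15, -10))) = Add(Mul(Mul(Rational(-715, 6), Pow(316, -1)), 401), Add(19, 100, 150)) = Add(Mul(Mul(Rational(-715, 6), Rational(1, 316)), 401), 269) = Add(Mul(Rational(-715, 1896), 401), 269) = Add(Rational(-286715, 1896), 269) = Rational(223309, 1896)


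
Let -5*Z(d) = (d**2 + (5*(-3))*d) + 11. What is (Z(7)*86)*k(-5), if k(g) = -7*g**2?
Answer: -135450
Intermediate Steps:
Z(d) = -11/5 + 3*d - d**2/5 (Z(d) = -((d**2 + (5*(-3))*d) + 11)/5 = -((d**2 - 15*d) + 11)/5 = -(11 + d**2 - 15*d)/5 = -11/5 + 3*d - d**2/5)
(Z(7)*86)*k(-5) = ((-11/5 + 3*7 - 1/5*7**2)*86)*(-7*(-5)**2) = ((-11/5 + 21 - 1/5*49)*86)*(-7*25) = ((-11/5 + 21 - 49/5)*86)*(-175) = (9*86)*(-175) = 774*(-175) = -135450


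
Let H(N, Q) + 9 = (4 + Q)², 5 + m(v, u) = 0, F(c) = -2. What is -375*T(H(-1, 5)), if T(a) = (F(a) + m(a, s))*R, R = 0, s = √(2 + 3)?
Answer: 0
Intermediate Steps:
s = √5 ≈ 2.2361
m(v, u) = -5 (m(v, u) = -5 + 0 = -5)
H(N, Q) = -9 + (4 + Q)²
T(a) = 0 (T(a) = (-2 - 5)*0 = -7*0 = 0)
-375*T(H(-1, 5)) = -375*0 = 0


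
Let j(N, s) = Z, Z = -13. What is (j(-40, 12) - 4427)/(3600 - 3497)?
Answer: -4440/103 ≈ -43.107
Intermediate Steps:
j(N, s) = -13
(j(-40, 12) - 4427)/(3600 - 3497) = (-13 - 4427)/(3600 - 3497) = -4440/103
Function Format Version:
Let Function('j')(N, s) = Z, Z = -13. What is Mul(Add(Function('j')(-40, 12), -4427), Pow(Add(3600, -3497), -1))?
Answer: Rational(-4440, 103) ≈ -43.107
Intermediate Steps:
Function('j')(N, s) = -13
Mul(Add(Function('j')(-40, 12), -4427), Pow(Add(3600, -3497), -1)) = Mul(Add(-13, -4427), Pow(Add(3600, -3497), -1)) = Mul(-4440, Pow(103, -1)) = Mul(-4440, Rational(1, 103)) = Rational(-4440, 103)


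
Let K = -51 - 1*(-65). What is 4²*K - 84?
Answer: 140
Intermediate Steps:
K = 14 (K = -51 + 65 = 14)
4²*K - 84 = 4²*14 - 84 = 16*14 - 84 = 224 - 84 = 140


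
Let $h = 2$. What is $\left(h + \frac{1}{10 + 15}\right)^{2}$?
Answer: $\frac{2601}{625} \approx 4.1616$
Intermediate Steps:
$\left(h + \frac{1}{10 + 15}\right)^{2} = \left(2 + \frac{1}{10 + 15}\right)^{2} = \left(2 + \frac{1}{25}\right)^{2} = \left(\frac{51}{25}\right)^{2} = \frac{2601}{625}$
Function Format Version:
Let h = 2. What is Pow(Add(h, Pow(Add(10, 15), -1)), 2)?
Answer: Rational(2601, 625) ≈ 4.1616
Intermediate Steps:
Pow(Add(h, Pow(Add(10, 15), -1)), 2) = Pow(Add(2, Pow(Add(10, 15), -1)), 2) = Pow(Add(2, Pow(25, -1)), 2) = Pow(Add(2, Rational(1, 25)), 2) = Pow(Rational(51, 25), 2) = Rational(2601, 625)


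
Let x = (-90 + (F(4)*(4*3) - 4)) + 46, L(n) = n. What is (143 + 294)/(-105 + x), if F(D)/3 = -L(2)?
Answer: -437/225 ≈ -1.9422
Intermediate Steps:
F(D) = -6 (F(D) = 3*(-1*2) = 3*(-2) = -6)
x = -120 (x = (-90 + (-24*3 - 4)) + 46 = (-90 + (-6*12 - 4)) + 46 = (-90 + (-72 - 4)) + 46 = (-90 - 76) + 46 = -166 + 46 = -120)
(143 + 294)/(-105 + x) = (143 + 294)/(-105 - 120) = 437/(-225) = 437*(-1/225) = -437/225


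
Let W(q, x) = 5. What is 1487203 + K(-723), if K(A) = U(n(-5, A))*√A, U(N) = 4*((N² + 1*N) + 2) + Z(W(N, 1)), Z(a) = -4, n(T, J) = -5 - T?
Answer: 1487203 + 4*I*√723 ≈ 1.4872e+6 + 107.55*I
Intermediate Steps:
U(N) = 4 + 4*N + 4*N² (U(N) = 4*((N² + 1*N) + 2) - 4 = 4*((N² + N) + 2) - 4 = 4*((N + N²) + 2) - 4 = 4*(2 + N + N²) - 4 = (8 + 4*N + 4*N²) - 4 = 4 + 4*N + 4*N²)
K(A) = 4*√A (K(A) = (4 + 4*(-5 - 1*(-5)) + 4*(-5 - 1*(-5))²)*√A = (4 + 4*(-5 + 5) + 4*(-5 + 5)²)*√A = (4 + 4*0 + 4*0²)*√A = (4 + 0 + 4*0)*√A = (4 + 0 + 0)*√A = 4*√A)
1487203 + K(-723) = 1487203 + 4*√(-723) = 1487203 + 4*(I*√723) = 1487203 + 4*I*√723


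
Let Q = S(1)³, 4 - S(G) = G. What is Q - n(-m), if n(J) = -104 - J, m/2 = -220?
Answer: 571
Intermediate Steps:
m = -440 (m = 2*(-220) = -440)
S(G) = 4 - G
Q = 27 (Q = (4 - 1*1)³ = (4 - 1)³ = 3³ = 27)
Q - n(-m) = 27 - (-104 - (-1)*(-440)) = 27 - (-104 - 1*440) = 27 - (-104 - 440) = 27 - 1*(-544) = 27 + 544 = 571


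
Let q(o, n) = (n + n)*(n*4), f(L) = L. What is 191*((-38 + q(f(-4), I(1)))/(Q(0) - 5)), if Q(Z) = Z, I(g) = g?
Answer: 1146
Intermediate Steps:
q(o, n) = 8*n² (q(o, n) = (2*n)*(4*n) = 8*n²)
191*((-38 + q(f(-4), I(1)))/(Q(0) - 5)) = 191*((-38 + 8*1²)/(0 - 5)) = 191*((-38 + 8*1)/(-5)) = 191*((-38 + 8)*(-⅕)) = 191*(-30*(-⅕)) = 191*6 = 1146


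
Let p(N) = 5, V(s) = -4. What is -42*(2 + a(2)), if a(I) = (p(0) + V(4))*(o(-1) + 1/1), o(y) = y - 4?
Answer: 84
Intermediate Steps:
o(y) = -4 + y
a(I) = -4 (a(I) = (5 - 4)*((-4 - 1) + 1/1) = 1*(-5 + 1) = 1*(-4) = -4)
-42*(2 + a(2)) = -42*(2 - 4) = -42*(-2) = 84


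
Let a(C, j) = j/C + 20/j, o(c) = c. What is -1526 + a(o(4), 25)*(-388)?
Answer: -21307/5 ≈ -4261.4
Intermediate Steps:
a(C, j) = 20/j + j/C
-1526 + a(o(4), 25)*(-388) = -1526 + (20/25 + 25/4)*(-388) = -1526 + (20*(1/25) + 25*(¼))*(-388) = -1526 + (⅘ + 25/4)*(-388) = -1526 + (141/20)*(-388) = -1526 - 13677/5 = -21307/5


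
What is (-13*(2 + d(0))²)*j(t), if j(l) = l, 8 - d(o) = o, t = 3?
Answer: -3900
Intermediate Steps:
d(o) = 8 - o
(-13*(2 + d(0))²)*j(t) = -13*(2 + (8 - 1*0))²*3 = -13*(2 + (8 + 0))²*3 = -13*(2 + 8)²*3 = -13*10²*3 = -13*100*3 = -1300*3 = -3900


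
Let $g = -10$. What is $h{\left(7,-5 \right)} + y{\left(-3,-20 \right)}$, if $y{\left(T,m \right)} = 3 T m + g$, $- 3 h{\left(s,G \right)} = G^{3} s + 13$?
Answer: $\frac{1372}{3} \approx 457.33$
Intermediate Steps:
$h{\left(s,G \right)} = - \frac{13}{3} - \frac{s G^{3}}{3}$ ($h{\left(s,G \right)} = - \frac{G^{3} s + 13}{3} = - \frac{s G^{3} + 13}{3} = - \frac{13 + s G^{3}}{3} = - \frac{13}{3} - \frac{s G^{3}}{3}$)
$y{\left(T,m \right)} = -10 + 3 T m$ ($y{\left(T,m \right)} = 3 T m - 10 = -10 + 3 T m$)
$h{\left(7,-5 \right)} + y{\left(-3,-20 \right)} = \left(- \frac{13}{3} - \frac{7 \left(-5\right)^{3}}{3}\right) - \left(10 + 9 \left(-20\right)\right) = \left(- \frac{13}{3} - \frac{7}{3} \left(-125\right)\right) + \left(-10 + 180\right) = \left(- \frac{13}{3} + \frac{875}{3}\right) + 170 = \frac{862}{3} + 170 = \frac{1372}{3}$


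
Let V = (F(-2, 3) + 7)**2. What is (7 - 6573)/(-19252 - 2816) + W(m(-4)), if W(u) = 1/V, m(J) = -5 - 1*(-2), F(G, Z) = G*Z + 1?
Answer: 12083/22068 ≈ 0.54753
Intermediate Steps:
F(G, Z) = 1 + G*Z
m(J) = -3 (m(J) = -5 + 2 = -3)
V = 4 (V = ((1 - 2*3) + 7)**2 = ((1 - 6) + 7)**2 = (-5 + 7)**2 = 2**2 = 4)
W(u) = 1/4
(7 - 6573)/(-19252 - 2816) + W(m(-4)) = (7 - 6573)/(-19252 - 2816) + 1/4 = -6566/(-22068) + 1/4 = -6566*(-1/22068) + 1/4 = 3283/11034 + 1/4 = 12083/22068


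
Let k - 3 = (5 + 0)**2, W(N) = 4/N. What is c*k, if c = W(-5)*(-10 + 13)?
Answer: -336/5 ≈ -67.200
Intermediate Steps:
c = -12/5 (c = (4/(-5))*(-10 + 13) = (4*(-1/5))*3 = -4/5*3 = -12/5 ≈ -2.4000)
k = 28 (k = 3 + (5 + 0)**2 = 3 + 5**2 = 3 + 25 = 28)
c*k = -12/5*28 = -336/5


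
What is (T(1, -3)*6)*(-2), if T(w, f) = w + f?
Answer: 24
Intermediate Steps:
T(w, f) = f + w
(T(1, -3)*6)*(-2) = ((-3 + 1)*6)*(-2) = -2*6*(-2) = -12*(-2) = 24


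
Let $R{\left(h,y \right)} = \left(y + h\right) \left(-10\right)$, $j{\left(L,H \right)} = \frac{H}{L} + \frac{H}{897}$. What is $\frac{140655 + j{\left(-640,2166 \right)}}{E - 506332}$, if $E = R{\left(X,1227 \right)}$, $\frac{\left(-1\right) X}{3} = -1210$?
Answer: $- \frac{13457777623}{53093023360} \approx -0.25348$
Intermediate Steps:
$X = 3630$ ($X = \left(-3\right) \left(-1210\right) = 3630$)
$j{\left(L,H \right)} = \frac{H}{897} + \frac{H}{L}$ ($j{\left(L,H \right)} = \frac{H}{L} + H \frac{1}{897} = \frac{H}{L} + \frac{H}{897} = \frac{H}{897} + \frac{H}{L}$)
$R{\left(h,y \right)} = - 10 h - 10 y$ ($R{\left(h,y \right)} = \left(h + y\right) \left(-10\right) = - 10 h - 10 y$)
$E = -48570$ ($E = \left(-10\right) 3630 - 12270 = -36300 - 12270 = -48570$)
$\frac{140655 + j{\left(-640,2166 \right)}}{E - 506332} = \frac{140655 + \left(\frac{1}{897} \cdot 2166 + \frac{2166}{-640}\right)}{-48570 - 506332} = \frac{140655 + \left(\frac{722}{299} + 2166 \left(- \frac{1}{640}\right)\right)}{-554902} = \left(140655 + \left(\frac{722}{299} - \frac{1083}{320}\right)\right) \left(- \frac{1}{554902}\right) = \left(140655 - \frac{92777}{95680}\right) \left(- \frac{1}{554902}\right) = \frac{13457777623}{95680} \left(- \frac{1}{554902}\right) = - \frac{13457777623}{53093023360}$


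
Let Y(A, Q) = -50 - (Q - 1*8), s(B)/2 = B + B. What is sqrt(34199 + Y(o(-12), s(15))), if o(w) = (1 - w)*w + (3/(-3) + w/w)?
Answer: sqrt(34097) ≈ 184.65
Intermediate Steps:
s(B) = 4*B (s(B) = 2*(B + B) = 2*(2*B) = 4*B)
o(w) = w*(1 - w) (o(w) = w*(1 - w) + (3*(-1/3) + 1) = w*(1 - w) + (-1 + 1) = w*(1 - w) + 0 = w*(1 - w))
Y(A, Q) = -42 - Q (Y(A, Q) = -50 - (Q - 8) = -50 - (-8 + Q) = -50 + (8 - Q) = -42 - Q)
sqrt(34199 + Y(o(-12), s(15))) = sqrt(34199 + (-42 - 4*15)) = sqrt(34199 + (-42 - 1*60)) = sqrt(34199 + (-42 - 60)) = sqrt(34199 - 102) = sqrt(34097)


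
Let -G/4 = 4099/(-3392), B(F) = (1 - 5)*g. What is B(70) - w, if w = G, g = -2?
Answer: 2685/848 ≈ 3.1663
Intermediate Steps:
B(F) = 8 (B(F) = (1 - 5)*(-2) = -4*(-2) = 8)
G = 4099/848 (G = -16396/(-3392) = -16396*(-1)/3392 = -4*(-4099/3392) = 4099/848 ≈ 4.8337)
w = 4099/848 ≈ 4.8337
B(70) - w = 8 - 1*4099/848 = 8 - 4099/848 = 2685/848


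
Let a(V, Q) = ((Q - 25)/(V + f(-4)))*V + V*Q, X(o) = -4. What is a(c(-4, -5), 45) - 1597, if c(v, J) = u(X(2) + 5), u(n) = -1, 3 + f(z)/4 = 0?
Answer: -21326/13 ≈ -1640.5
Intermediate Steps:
f(z) = -12 (f(z) = -12 + 4*0 = -12 + 0 = -12)
c(v, J) = -1
a(V, Q) = Q*V + V*(-25 + Q)/(-12 + V) (a(V, Q) = ((Q - 25)/(V - 12))*V + V*Q = ((-25 + Q)/(-12 + V))*V + Q*V = V*(-25 + Q)/(-12 + V) + Q*V = Q*V + V*(-25 + Q)/(-12 + V))
a(c(-4, -5), 45) - 1597 = -(-25 - 11*45 + 45*(-1))/(-12 - 1) - 1597 = -1*(-25 - 495 - 45)/(-13) - 1597 = -1*(-1/13)*(-565) - 1597 = -565/13 - 1597 = -21326/13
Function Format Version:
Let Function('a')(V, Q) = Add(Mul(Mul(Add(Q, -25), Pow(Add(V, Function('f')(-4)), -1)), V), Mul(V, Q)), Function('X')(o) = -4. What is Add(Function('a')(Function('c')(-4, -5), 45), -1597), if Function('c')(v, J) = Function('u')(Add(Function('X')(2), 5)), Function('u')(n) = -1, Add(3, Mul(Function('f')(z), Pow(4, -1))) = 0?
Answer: Rational(-21326, 13) ≈ -1640.5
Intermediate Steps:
Function('f')(z) = -12 (Function('f')(z) = Add(-12, Mul(4, 0)) = Add(-12, 0) = -12)
Function('c')(v, J) = -1
Function('a')(V, Q) = Add(Mul(Q, V), Mul(V, Pow(Add(-12, V), -1), Add(-25, Q))) (Function('a')(V, Q) = Add(Mul(Mul(Add(Q, -25), Pow(Add(V, -12), -1)), V), Mul(V, Q)) = Add(Mul(Mul(Add(-25, Q), Pow(Add(-12, V), -1)), V), Mul(Q, V)) = Add(Mul(Mul(Pow(Add(-12, V), -1), Add(-25, Q)), V), Mul(Q, V)) = Add(Mul(V, Pow(Add(-12, V), -1), Add(-25, Q)), Mul(Q, V)) = Add(Mul(Q, V), Mul(V, Pow(Add(-12, V), -1), Add(-25, Q))))
Add(Function('a')(Function('c')(-4, -5), 45), -1597) = Add(Mul(-1, Pow(Add(-12, -1), -1), Add(-25, Mul(-11, 45), Mul(45, -1))), -1597) = Add(Mul(-1, Pow(-13, -1), Add(-25, -495, -45)), -1597) = Add(Mul(-1, Rational(-1, 13), -565), -1597) = Add(Rational(-565, 13), -1597) = Rational(-21326, 13)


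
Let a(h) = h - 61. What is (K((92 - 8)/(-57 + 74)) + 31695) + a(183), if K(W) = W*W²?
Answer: 156909625/4913 ≈ 31938.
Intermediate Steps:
K(W) = W³
a(h) = -61 + h
(K((92 - 8)/(-57 + 74)) + 31695) + a(183) = (((92 - 8)/(-57 + 74))³ + 31695) + (-61 + 183) = ((84/17)³ + 31695) + 122 = (592704/4913 + 31695) + 122 = 156310239/4913 + 122 = 156909625/4913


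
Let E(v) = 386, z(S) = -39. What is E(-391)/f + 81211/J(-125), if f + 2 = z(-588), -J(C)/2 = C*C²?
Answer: -1504482849/160156250 ≈ -9.3938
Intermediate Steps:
J(C) = -2*C³ (J(C) = -2*C*C² = -2*C³)
f = -41 (f = -2 - 39 = -41)
E(-391)/f + 81211/J(-125) = 386/(-41) + 81211/((-2*(-125)³)) = 386*(-1/41) + 81211/((-2*(-1953125))) = -386/41 + 81211/3906250 = -1504482849/160156250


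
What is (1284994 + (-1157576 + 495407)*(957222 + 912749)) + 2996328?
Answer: -1238232545777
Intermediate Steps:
(1284994 + (-1157576 + 495407)*(957222 + 912749)) + 2996328 = (1284994 - 662169*1869971) + 2996328 = (1284994 - 1238236827099) + 2996328 = -1238235542105 + 2996328 = -1238232545777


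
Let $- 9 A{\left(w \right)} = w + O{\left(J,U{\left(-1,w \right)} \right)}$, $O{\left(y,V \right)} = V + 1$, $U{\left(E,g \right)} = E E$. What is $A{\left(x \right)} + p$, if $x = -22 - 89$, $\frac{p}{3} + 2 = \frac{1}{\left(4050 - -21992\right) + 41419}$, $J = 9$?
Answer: $\frac{1236794}{202383} \approx 6.1112$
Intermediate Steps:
$U{\left(E,g \right)} = E^{2}$
$O{\left(y,V \right)} = 1 + V$
$p = - \frac{134921}{22487}$ ($p = -6 + \frac{3}{\left(4050 - -21992\right) + 41419} = -6 + \frac{3}{\left(4050 + 21992\right) + 41419} = -6 + \frac{3}{26042 + 41419} = -6 + \frac{3}{67461} = -6 + 3 \cdot \frac{1}{67461} = -6 + \frac{1}{22487} = - \frac{134921}{22487} \approx -6.0$)
$x = -111$
$A{\left(w \right)} = - \frac{2}{9} - \frac{w}{9}$ ($A{\left(w \right)} = - \frac{w + \left(1 + \left(-1\right)^{2}\right)}{9} = - \frac{w + \left(1 + 1\right)}{9} = - \frac{w + 2}{9} = - \frac{2 + w}{9} = - \frac{2}{9} - \frac{w}{9}$)
$A{\left(x \right)} + p = \left(- \frac{2}{9} - - \frac{37}{3}\right) - \frac{134921}{22487} = \left(- \frac{2}{9} + \frac{37}{3}\right) - \frac{134921}{22487} = \frac{109}{9} - \frac{134921}{22487} = \frac{1236794}{202383}$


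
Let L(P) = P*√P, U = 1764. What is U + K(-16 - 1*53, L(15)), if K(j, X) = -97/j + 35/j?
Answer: 121778/69 ≈ 1764.9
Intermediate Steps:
L(P) = P^(3/2)
K(j, X) = -62/j
U + K(-16 - 1*53, L(15)) = 1764 - 62/(-16 - 1*53) = 1764 - 62/(-16 - 53) = 1764 - 62/(-69) = 1764 - 62*(-1/69) = 1764 + 62/69 = 121778/69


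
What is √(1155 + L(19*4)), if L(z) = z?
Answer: √1231 ≈ 35.086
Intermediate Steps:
√(1155 + L(19*4)) = √(1155 + 19*4) = √(1155 + 76) = √1231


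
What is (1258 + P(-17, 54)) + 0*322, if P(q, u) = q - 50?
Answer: 1191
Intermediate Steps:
P(q, u) = -50 + q
(1258 + P(-17, 54)) + 0*322 = (1258 + (-50 - 17)) + 0*322 = (1258 - 67) + 0 = 1191 + 0 = 1191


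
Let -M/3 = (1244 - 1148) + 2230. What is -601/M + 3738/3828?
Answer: 1182683/1112991 ≈ 1.0626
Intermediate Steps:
M = -6978 (M = -3*((1244 - 1148) + 2230) = -3*(96 + 2230) = -3*2326 = -6978)
-601/M + 3738/3828 = -601/(-6978) + 3738/3828 = -601*(-1/6978) + 3738*(1/3828) = 601/6978 + 623/638 = 1182683/1112991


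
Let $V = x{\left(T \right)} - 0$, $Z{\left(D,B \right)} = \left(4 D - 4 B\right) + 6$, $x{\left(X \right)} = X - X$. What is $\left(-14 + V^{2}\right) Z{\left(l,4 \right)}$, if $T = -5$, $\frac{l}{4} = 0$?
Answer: $140$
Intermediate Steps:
$l = 0$ ($l = 4 \cdot 0 = 0$)
$x{\left(X \right)} = 0$
$Z{\left(D,B \right)} = 6 - 4 B + 4 D$ ($Z{\left(D,B \right)} = \left(- 4 B + 4 D\right) + 6 = 6 - 4 B + 4 D$)
$V = 0$ ($V = 0 - 0 = 0 + 0 = 0$)
$\left(-14 + V^{2}\right) Z{\left(l,4 \right)} = \left(-14 + 0^{2}\right) \left(6 - 16 + 4 \cdot 0\right) = \left(-14 + 0\right) \left(6 - 16 + 0\right) = \left(-14\right) \left(-10\right) = 140$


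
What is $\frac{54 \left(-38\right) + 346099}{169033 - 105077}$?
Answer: $\frac{344047}{63956} \approx 5.3794$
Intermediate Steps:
$\frac{54 \left(-38\right) + 346099}{169033 - 105077} = \frac{-2052 + 346099}{63956} = 344047 \cdot \frac{1}{63956} = \frac{344047}{63956}$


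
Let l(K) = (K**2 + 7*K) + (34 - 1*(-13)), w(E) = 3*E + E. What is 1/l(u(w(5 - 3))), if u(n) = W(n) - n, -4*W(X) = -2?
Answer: 4/203 ≈ 0.019704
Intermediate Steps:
W(X) = 1/2 (W(X) = -1/4*(-2) = 1/2)
w(E) = 4*E
u(n) = 1/2 - n
l(K) = 47 + K**2 + 7*K (l(K) = (K**2 + 7*K) + (34 + 13) = (K**2 + 7*K) + 47 = 47 + K**2 + 7*K)
1/l(u(w(5 - 3))) = 1/(47 + (1/2 - 4*(5 - 3))**2 + 7*(1/2 - 4*(5 - 3))) = 1/(47 + (1/2 - 4*2)**2 + 7*(1/2 - 4*2)) = 1/(47 + (1/2 - 1*8)**2 + 7*(1/2 - 1*8)) = 1/(47 + (1/2 - 8)**2 + 7*(1/2 - 8)) = 1/(47 + (-15/2)**2 + 7*(-15/2)) = 1/(47 + 225/4 - 105/2) = 1/(203/4) = 4/203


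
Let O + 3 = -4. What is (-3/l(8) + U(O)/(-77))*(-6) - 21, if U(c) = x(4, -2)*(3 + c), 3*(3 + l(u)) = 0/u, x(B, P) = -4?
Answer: -1983/77 ≈ -25.753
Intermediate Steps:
O = -7 (O = -3 - 4 = -7)
l(u) = -3 (l(u) = -3 + (0/u)/3 = -3 + (1/3)*0 = -3 + 0 = -3)
U(c) = -12 - 4*c (U(c) = -4*(3 + c) = -12 - 4*c)
(-3/l(8) + U(O)/(-77))*(-6) - 21 = (-3/(-3) + (-12 - 4*(-7))/(-77))*(-6) - 21 = (-3*(-1/3) + (-12 + 28)*(-1/77))*(-6) - 21 = (1 + 16*(-1/77))*(-6) - 21 = (1 - 16/77)*(-6) - 21 = (61/77)*(-6) - 21 = -366/77 - 21 = -1983/77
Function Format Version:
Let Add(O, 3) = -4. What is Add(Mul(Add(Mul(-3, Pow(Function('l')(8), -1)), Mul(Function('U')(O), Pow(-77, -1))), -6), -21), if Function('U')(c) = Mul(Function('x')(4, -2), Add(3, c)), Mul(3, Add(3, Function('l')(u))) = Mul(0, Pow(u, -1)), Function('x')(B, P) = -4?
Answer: Rational(-1983, 77) ≈ -25.753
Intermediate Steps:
O = -7 (O = Add(-3, -4) = -7)
Function('l')(u) = -3 (Function('l')(u) = Add(-3, Mul(Rational(1, 3), Mul(0, Pow(u, -1)))) = Add(-3, Mul(Rational(1, 3), 0)) = Add(-3, 0) = -3)
Function('U')(c) = Add(-12, Mul(-4, c)) (Function('U')(c) = Mul(-4, Add(3, c)) = Add(-12, Mul(-4, c)))
Add(Mul(Add(Mul(-3, Pow(Function('l')(8), -1)), Mul(Function('U')(O), Pow(-77, -1))), -6), -21) = Add(Mul(Add(Mul(-3, Pow(-3, -1)), Mul(Add(-12, Mul(-4, -7)), Pow(-77, -1))), -6), -21) = Add(Mul(Add(Mul(-3, Rational(-1, 3)), Mul(Add(-12, 28), Rational(-1, 77))), -6), -21) = Add(Mul(Add(1, Mul(16, Rational(-1, 77))), -6), -21) = Add(Mul(Add(1, Rational(-16, 77)), -6), -21) = Add(Mul(Rational(61, 77), -6), -21) = Add(Rational(-366, 77), -21) = Rational(-1983, 77)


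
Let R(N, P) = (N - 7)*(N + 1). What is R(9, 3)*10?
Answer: 200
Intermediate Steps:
R(N, P) = (1 + N)*(-7 + N) (R(N, P) = (-7 + N)*(1 + N) = (1 + N)*(-7 + N))
R(9, 3)*10 = (-7 + 9² - 6*9)*10 = (-7 + 81 - 54)*10 = 20*10 = 200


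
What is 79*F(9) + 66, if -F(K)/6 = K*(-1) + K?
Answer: 66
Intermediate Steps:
F(K) = 0 (F(K) = -6*(K*(-1) + K) = -6*(-K + K) = -6*0 = 0)
79*F(9) + 66 = 79*0 + 66 = 0 + 66 = 66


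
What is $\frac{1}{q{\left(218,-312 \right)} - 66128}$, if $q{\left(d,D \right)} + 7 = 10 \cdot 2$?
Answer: $- \frac{1}{66115} \approx -1.5125 \cdot 10^{-5}$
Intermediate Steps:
$q{\left(d,D \right)} = 13$ ($q{\left(d,D \right)} = -7 + 10 \cdot 2 = -7 + 20 = 13$)
$\frac{1}{q{\left(218,-312 \right)} - 66128} = \frac{1}{13 - 66128} = \frac{1}{-66115} = - \frac{1}{66115}$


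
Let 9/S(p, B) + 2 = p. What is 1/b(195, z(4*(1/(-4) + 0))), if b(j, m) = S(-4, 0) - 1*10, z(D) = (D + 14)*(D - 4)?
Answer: -2/23 ≈ -0.086957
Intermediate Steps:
S(p, B) = 9/(-2 + p)
z(D) = (-4 + D)*(14 + D) (z(D) = (14 + D)*(-4 + D) = (-4 + D)*(14 + D))
b(j, m) = -23/2 (b(j, m) = 9/(-2 - 4) - 1*10 = 9/(-6) - 10 = 9*(-⅙) - 10 = -3/2 - 10 = -23/2)
1/b(195, z(4*(1/(-4) + 0))) = 1/(-23/2) = -2/23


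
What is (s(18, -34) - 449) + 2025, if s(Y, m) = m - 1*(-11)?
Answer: 1553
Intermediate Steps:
s(Y, m) = 11 + m (s(Y, m) = m + 11 = 11 + m)
(s(18, -34) - 449) + 2025 = ((11 - 34) - 449) + 2025 = (-23 - 449) + 2025 = -472 + 2025 = 1553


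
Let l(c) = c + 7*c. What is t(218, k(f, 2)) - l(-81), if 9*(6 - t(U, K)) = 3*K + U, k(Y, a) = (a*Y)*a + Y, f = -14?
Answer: 5878/9 ≈ 653.11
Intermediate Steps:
l(c) = 8*c
k(Y, a) = Y + Y*a² (k(Y, a) = (Y*a)*a + Y = Y*a² + Y = Y + Y*a²)
t(U, K) = 6 - K/3 - U/9 (t(U, K) = 6 - (3*K + U)/9 = 6 - (U + 3*K)/9 = 6 + (-K/3 - U/9) = 6 - K/3 - U/9)
t(218, k(f, 2)) - l(-81) = (6 - (-14)*(1 + 2²)/3 - ⅑*218) - 8*(-81) = (6 - (-14)*(1 + 4)/3 - 218/9) - 1*(-648) = (6 - (-14)*5/3 - 218/9) + 648 = (6 - ⅓*(-70) - 218/9) + 648 = (6 + 70/3 - 218/9) + 648 = 46/9 + 648 = 5878/9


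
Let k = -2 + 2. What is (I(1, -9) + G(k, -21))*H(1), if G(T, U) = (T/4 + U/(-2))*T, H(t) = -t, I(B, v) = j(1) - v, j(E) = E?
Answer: -10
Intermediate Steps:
I(B, v) = 1 - v
k = 0
G(T, U) = T*(-U/2 + T/4) (G(T, U) = (T*(¼) + U*(-½))*T = (T/4 - U/2)*T = (-U/2 + T/4)*T = T*(-U/2 + T/4))
(I(1, -9) + G(k, -21))*H(1) = ((1 - 1*(-9)) + (¼)*0*(0 - 2*(-21)))*(-1*1) = ((1 + 9) + (¼)*0*(0 + 42))*(-1) = (10 + (¼)*0*42)*(-1) = (10 + 0)*(-1) = 10*(-1) = -10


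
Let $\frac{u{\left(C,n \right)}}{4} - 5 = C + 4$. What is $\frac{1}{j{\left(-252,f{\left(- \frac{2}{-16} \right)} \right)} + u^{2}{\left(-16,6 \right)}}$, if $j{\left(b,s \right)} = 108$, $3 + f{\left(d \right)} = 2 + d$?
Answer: $\frac{1}{892} \approx 0.0011211$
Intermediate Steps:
$u{\left(C,n \right)} = 36 + 4 C$ ($u{\left(C,n \right)} = 20 + 4 \left(C + 4\right) = 20 + 4 \left(4 + C\right) = 20 + \left(16 + 4 C\right) = 36 + 4 C$)
$f{\left(d \right)} = -1 + d$ ($f{\left(d \right)} = -3 + \left(2 + d\right) = -1 + d$)
$\frac{1}{j{\left(-252,f{\left(- \frac{2}{-16} \right)} \right)} + u^{2}{\left(-16,6 \right)}} = \frac{1}{108 + \left(36 + 4 \left(-16\right)\right)^{2}} = \frac{1}{108 + \left(36 - 64\right)^{2}} = \frac{1}{108 + \left(-28\right)^{2}} = \frac{1}{108 + 784} = \frac{1}{892}$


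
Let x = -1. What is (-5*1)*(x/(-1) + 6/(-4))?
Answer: 5/2 ≈ 2.5000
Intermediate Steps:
(-5*1)*(x/(-1) + 6/(-4)) = (-5*1)*(-1/(-1) + 6/(-4)) = -5*(-1*(-1) + 6*(-¼)) = -5*(1 - 3/2) = -5*(-½) = 5/2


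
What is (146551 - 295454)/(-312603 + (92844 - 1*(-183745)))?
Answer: 148903/36014 ≈ 4.1346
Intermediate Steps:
(146551 - 295454)/(-312603 + (92844 - 1*(-183745))) = -148903/(-312603 + (92844 + 183745)) = -148903/(-312603 + 276589) = -148903/(-36014) = -148903*(-1/36014) = 148903/36014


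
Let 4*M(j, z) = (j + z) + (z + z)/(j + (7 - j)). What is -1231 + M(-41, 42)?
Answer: -4911/4 ≈ -1227.8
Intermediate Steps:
M(j, z) = j/4 + 9*z/28 (M(j, z) = ((j + z) + (z + z)/(j + (7 - j)))/4 = ((j + z) + (2*z)/7)/4 = ((j + z) + (2*z)*(⅐))/4 = ((j + z) + 2*z/7)/4 = (j + 9*z/7)/4 = j/4 + 9*z/28)
-1231 + M(-41, 42) = -1231 + ((¼)*(-41) + (9/28)*42) = -1231 + (-41/4 + 27/2) = -1231 + 13/4 = -4911/4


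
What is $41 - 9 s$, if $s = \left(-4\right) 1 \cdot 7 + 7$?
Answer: $230$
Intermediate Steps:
$s = -21$ ($s = \left(-4\right) 7 + 7 = -28 + 7 = -21$)
$41 - 9 s = 41 - -189 = 41 + 189 = 230$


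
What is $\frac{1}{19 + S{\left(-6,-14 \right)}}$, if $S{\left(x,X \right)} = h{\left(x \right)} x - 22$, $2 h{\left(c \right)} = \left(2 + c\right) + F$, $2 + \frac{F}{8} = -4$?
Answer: $\frac{1}{153} \approx 0.0065359$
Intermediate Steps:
$F = -48$ ($F = -16 + 8 \left(-4\right) = -16 - 32 = -48$)
$h{\left(c \right)} = -23 + \frac{c}{2}$ ($h{\left(c \right)} = \frac{\left(2 + c\right) - 48}{2} = \frac{-46 + c}{2} = -23 + \frac{c}{2}$)
$S{\left(x,X \right)} = -22 + x \left(-23 + \frac{x}{2}\right)$ ($S{\left(x,X \right)} = \left(-23 + \frac{x}{2}\right) x - 22 = x \left(-23 + \frac{x}{2}\right) - 22 = -22 + x \left(-23 + \frac{x}{2}\right)$)
$\frac{1}{19 + S{\left(-6,-14 \right)}} = \frac{1}{19 - \left(22 + 3 \left(-46 - 6\right)\right)} = \frac{1}{19 - \left(22 + 3 \left(-52\right)\right)} = \frac{1}{19 + \left(-22 + 156\right)} = \frac{1}{19 + 134} = \frac{1}{153}$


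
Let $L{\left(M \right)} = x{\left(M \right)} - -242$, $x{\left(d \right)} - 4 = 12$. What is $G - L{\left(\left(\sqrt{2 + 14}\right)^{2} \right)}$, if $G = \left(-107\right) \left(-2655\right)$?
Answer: $283827$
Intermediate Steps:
$x{\left(d \right)} = 16$ ($x{\left(d \right)} = 4 + 12 = 16$)
$L{\left(M \right)} = 258$ ($L{\left(M \right)} = 16 - -242 = 16 + 242 = 258$)
$G = 284085$
$G - L{\left(\left(\sqrt{2 + 14}\right)^{2} \right)} = 284085 - 258 = 283827$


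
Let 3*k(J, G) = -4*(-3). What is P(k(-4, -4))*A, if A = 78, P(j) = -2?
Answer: -156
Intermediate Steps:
k(J, G) = 4 (k(J, G) = (-4*(-3))/3 = (1/3)*12 = 4)
P(k(-4, -4))*A = -2*78 = -156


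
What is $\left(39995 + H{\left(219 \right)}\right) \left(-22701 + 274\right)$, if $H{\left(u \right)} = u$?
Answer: $-901879378$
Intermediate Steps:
$\left(39995 + H{\left(219 \right)}\right) \left(-22701 + 274\right) = \left(39995 + 219\right) \left(-22701 + 274\right) = 40214 \left(-22427\right) = -901879378$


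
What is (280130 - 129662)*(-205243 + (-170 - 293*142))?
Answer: -37168454892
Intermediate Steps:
(280130 - 129662)*(-205243 + (-170 - 293*142)) = 150468*(-205243 + (-170 - 41606)) = 150468*(-205243 - 41776) = 150468*(-247019) = -37168454892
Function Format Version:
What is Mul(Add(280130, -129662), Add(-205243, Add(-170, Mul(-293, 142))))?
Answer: -37168454892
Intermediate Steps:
Mul(Add(280130, -129662), Add(-205243, Add(-170, Mul(-293, 142)))) = Mul(150468, Add(-205243, Add(-170, -41606))) = Mul(150468, Add(-205243, -41776)) = Mul(150468, -247019) = -37168454892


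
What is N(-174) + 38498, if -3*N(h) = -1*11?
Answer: 115505/3 ≈ 38502.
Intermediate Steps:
N(h) = 11/3 (N(h) = -(-1)*11/3 = -⅓*(-11) = 11/3)
N(-174) + 38498 = 11/3 + 38498 = 115505/3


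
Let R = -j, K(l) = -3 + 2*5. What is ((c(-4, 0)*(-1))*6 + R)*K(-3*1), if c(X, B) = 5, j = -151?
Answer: 847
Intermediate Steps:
K(l) = 7 (K(l) = -3 + 10 = 7)
R = 151 (R = -1*(-151) = 151)
((c(-4, 0)*(-1))*6 + R)*K(-3*1) = ((5*(-1))*6 + 151)*7 = (-5*6 + 151)*7 = (-30 + 151)*7 = 121*7 = 847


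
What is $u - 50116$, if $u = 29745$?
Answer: $-20371$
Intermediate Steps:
$u - 50116 = 29745 - 50116 = -20371$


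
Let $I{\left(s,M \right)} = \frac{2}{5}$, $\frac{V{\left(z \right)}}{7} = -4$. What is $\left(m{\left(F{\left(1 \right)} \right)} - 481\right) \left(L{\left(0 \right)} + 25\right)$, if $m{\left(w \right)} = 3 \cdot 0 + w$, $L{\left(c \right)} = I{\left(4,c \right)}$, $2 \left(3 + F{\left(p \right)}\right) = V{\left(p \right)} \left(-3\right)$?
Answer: $- \frac{56134}{5} \approx -11227.0$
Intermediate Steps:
$V{\left(z \right)} = -28$ ($V{\left(z \right)} = 7 \left(-4\right) = -28$)
$I{\left(s,M \right)} = \frac{2}{5}$ ($I{\left(s,M \right)} = 2 \cdot \frac{1}{5} = \frac{2}{5}$)
$F{\left(p \right)} = 39$ ($F{\left(p \right)} = -3 + \frac{\left(-28\right) \left(-3\right)}{2} = -3 + \frac{1}{2} \cdot 84 = -3 + 42 = 39$)
$L{\left(c \right)} = \frac{2}{5}$
$m{\left(w \right)} = w$ ($m{\left(w \right)} = 0 + w = w$)
$\left(m{\left(F{\left(1 \right)} \right)} - 481\right) \left(L{\left(0 \right)} + 25\right) = \left(39 - 481\right) \left(\frac{2}{5} + 25\right) = \left(-442\right) \frac{127}{5} = - \frac{56134}{5}$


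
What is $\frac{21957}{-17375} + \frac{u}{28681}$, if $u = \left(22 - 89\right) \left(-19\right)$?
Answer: $- \frac{607630342}{498332375} \approx -1.2193$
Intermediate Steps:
$u = 1273$ ($u = \left(-67\right) \left(-19\right) = 1273$)
$\frac{21957}{-17375} + \frac{u}{28681} = \frac{21957}{-17375} + \frac{1273}{28681} = 21957 \left(- \frac{1}{17375}\right) + 1273 \cdot \frac{1}{28681} = - \frac{21957}{17375} + \frac{1273}{28681} = - \frac{607630342}{498332375}$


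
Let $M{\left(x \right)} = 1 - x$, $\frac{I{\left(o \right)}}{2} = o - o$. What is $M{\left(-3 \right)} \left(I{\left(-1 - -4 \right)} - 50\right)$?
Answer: $-200$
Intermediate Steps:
$I{\left(o \right)} = 0$ ($I{\left(o \right)} = 2 \left(o - o\right) = 2 \cdot 0 = 0$)
$M{\left(-3 \right)} \left(I{\left(-1 - -4 \right)} - 50\right) = \left(1 - -3\right) \left(0 - 50\right) = \left(1 + 3\right) \left(-50\right) = 4 \left(-50\right) = -200$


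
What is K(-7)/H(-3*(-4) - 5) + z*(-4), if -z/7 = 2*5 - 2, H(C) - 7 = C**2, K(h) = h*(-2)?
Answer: 897/4 ≈ 224.25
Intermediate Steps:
K(h) = -2*h
H(C) = 7 + C**2
z = -56 (z = -7*(2*5 - 2) = -7*(10 - 2) = -7*8 = -56)
K(-7)/H(-3*(-4) - 5) + z*(-4) = (-2*(-7))/(7 + (-3*(-4) - 5)**2) - 56*(-4) = 14/(7 + (12 - 5)**2) + 224 = 14/(7 + 7**2) + 224 = 14/(7 + 49) + 224 = 14/56 + 224 = 14*(1/56) + 224 = 1/4 + 224 = 897/4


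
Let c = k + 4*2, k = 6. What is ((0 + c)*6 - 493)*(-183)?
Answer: 74847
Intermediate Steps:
c = 14 (c = 6 + 4*2 = 6 + 8 = 14)
((0 + c)*6 - 493)*(-183) = ((0 + 14)*6 - 493)*(-183) = (14*6 - 493)*(-183) = (84 - 493)*(-183) = -409*(-183) = 74847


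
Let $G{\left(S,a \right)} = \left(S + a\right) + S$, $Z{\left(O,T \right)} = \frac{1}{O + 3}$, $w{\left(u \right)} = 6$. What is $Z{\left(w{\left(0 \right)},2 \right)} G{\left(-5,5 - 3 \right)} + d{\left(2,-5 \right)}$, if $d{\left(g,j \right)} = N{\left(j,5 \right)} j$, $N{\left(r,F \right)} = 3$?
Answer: $- \frac{143}{9} \approx -15.889$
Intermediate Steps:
$Z{\left(O,T \right)} = \frac{1}{3 + O}$
$d{\left(g,j \right)} = 3 j$
$G{\left(S,a \right)} = a + 2 S$
$Z{\left(w{\left(0 \right)},2 \right)} G{\left(-5,5 - 3 \right)} + d{\left(2,-5 \right)} = \frac{\left(5 - 3\right) + 2 \left(-5\right)}{3 + 6} + 3 \left(-5\right) = \frac{2 - 10}{9} - 15 = \frac{1}{9} \left(-8\right) - 15 = - \frac{8}{9} - 15 = - \frac{143}{9}$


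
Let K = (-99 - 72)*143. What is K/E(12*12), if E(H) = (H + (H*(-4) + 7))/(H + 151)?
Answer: 1442727/85 ≈ 16973.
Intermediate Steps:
E(H) = (7 - 3*H)/(151 + H) (E(H) = (H + (-4*H + 7))/(151 + H) = (H + (7 - 4*H))/(151 + H) = (7 - 3*H)/(151 + H))
K = -24453 (K = -171*143 = -24453)
K/E(12*12) = -24453*(151 + 12*12)/(7 - 36*12) = -24453*(151 + 144)/(7 - 3*144) = -24453*295/(7 - 432) = -24453/((1/295)*(-425)) = -24453/(-85/59) = -24453*(-59/85) = 1442727/85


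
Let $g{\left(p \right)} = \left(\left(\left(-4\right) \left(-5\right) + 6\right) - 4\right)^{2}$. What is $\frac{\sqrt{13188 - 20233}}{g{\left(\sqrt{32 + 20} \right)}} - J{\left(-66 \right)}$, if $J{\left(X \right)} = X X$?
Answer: $-4356 + \frac{i \sqrt{7045}}{484} \approx -4356.0 + 0.17342 i$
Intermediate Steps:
$g{\left(p \right)} = 484$ ($g{\left(p \right)} = \left(\left(20 + 6\right) - 4\right)^{2} = \left(26 - 4\right)^{2} = 22^{2} = 484$)
$J{\left(X \right)} = X^{2}$
$\frac{\sqrt{13188 - 20233}}{g{\left(\sqrt{32 + 20} \right)}} - J{\left(-66 \right)} = \frac{\sqrt{13188 - 20233}}{484} - \left(-66\right)^{2} = \sqrt{-7045} \cdot \frac{1}{484} - 4356 = i \sqrt{7045} \cdot \frac{1}{484} - 4356 = \frac{i \sqrt{7045}}{484} - 4356 = -4356 + \frac{i \sqrt{7045}}{484}$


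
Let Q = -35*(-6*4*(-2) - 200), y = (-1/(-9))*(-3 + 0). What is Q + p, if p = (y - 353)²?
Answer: 1171480/9 ≈ 1.3016e+5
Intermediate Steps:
y = -⅓ (y = -1*(-⅑)*(-3) = (⅑)*(-3) = -⅓ ≈ -0.33333)
Q = 5320 (Q = -35*(-24*(-2) - 200) = -35*(48 - 200) = -35*(-152) = 5320)
p = 1123600/9 (p = (-⅓ - 353)² = (-1060/3)² = 1123600/9 ≈ 1.2484e+5)
Q + p = 5320 + 1123600/9 = 1171480/9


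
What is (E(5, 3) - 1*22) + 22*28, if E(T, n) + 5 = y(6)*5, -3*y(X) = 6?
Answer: 579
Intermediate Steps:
y(X) = -2 (y(X) = -⅓*6 = -2)
E(T, n) = -15 (E(T, n) = -5 - 2*5 = -5 - 10 = -15)
(E(5, 3) - 1*22) + 22*28 = (-15 - 1*22) + 22*28 = (-15 - 22) + 616 = -37 + 616 = 579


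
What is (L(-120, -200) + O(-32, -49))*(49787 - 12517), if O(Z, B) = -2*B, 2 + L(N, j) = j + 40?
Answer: -2385280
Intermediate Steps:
L(N, j) = 38 + j (L(N, j) = -2 + (j + 40) = -2 + (40 + j) = 38 + j)
(L(-120, -200) + O(-32, -49))*(49787 - 12517) = ((38 - 200) - 2*(-49))*(49787 - 12517) = (-162 + 98)*37270 = -64*37270 = -2385280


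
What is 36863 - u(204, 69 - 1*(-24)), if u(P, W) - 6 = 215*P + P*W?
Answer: -25975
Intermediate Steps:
u(P, W) = 6 + 215*P + P*W (u(P, W) = 6 + (215*P + P*W) = 6 + 215*P + P*W)
36863 - u(204, 69 - 1*(-24)) = 36863 - (6 + 215*204 + 204*(69 - 1*(-24))) = 36863 - (6 + 43860 + 204*(69 + 24)) = 36863 - (6 + 43860 + 204*93) = 36863 - (6 + 43860 + 18972) = 36863 - 1*62838 = 36863 - 62838 = -25975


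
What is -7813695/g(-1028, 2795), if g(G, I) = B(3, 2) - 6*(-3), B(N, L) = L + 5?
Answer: -1562739/5 ≈ -3.1255e+5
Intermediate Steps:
B(N, L) = 5 + L
g(G, I) = 25 (g(G, I) = (5 + 2) - 6*(-3) = 7 + 18 = 25)
-7813695/g(-1028, 2795) = -7813695/25 = -7813695*1/25 = -1562739/5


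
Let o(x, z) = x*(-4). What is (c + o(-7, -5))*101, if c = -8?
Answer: 2020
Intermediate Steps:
o(x, z) = -4*x
(c + o(-7, -5))*101 = (-8 - 4*(-7))*101 = (-8 + 28)*101 = 20*101 = 2020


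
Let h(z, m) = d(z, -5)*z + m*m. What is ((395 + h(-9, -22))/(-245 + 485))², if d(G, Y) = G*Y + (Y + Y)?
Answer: 2209/400 ≈ 5.5225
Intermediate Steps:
d(G, Y) = 2*Y + G*Y (d(G, Y) = G*Y + 2*Y = 2*Y + G*Y)
h(z, m) = m² + z*(-10 - 5*z) (h(z, m) = (-5*(2 + z))*z + m*m = (-10 - 5*z)*z + m² = z*(-10 - 5*z) + m² = m² + z*(-10 - 5*z))
((395 + h(-9, -22))/(-245 + 485))² = ((395 + ((-22)² - 5*(-9)*(2 - 9)))/(-245 + 485))² = ((395 + (484 - 5*(-9)*(-7)))/240)² = ((395 + (484 - 315))*(1/240))² = ((395 + 169)*(1/240))² = (564*(1/240))² = (47/20)² = 2209/400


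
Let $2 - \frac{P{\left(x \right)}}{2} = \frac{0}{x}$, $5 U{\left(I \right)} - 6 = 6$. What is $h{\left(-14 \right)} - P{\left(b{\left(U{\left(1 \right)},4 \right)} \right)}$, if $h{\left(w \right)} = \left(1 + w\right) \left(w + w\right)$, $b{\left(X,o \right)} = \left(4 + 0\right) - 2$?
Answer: $360$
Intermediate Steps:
$U{\left(I \right)} = \frac{12}{5}$ ($U{\left(I \right)} = \frac{6}{5} + \frac{1}{5} \cdot 6 = \frac{6}{5} + \frac{6}{5} = \frac{12}{5}$)
$b{\left(X,o \right)} = 2$ ($b{\left(X,o \right)} = 4 - 2 = 2$)
$P{\left(x \right)} = 4$ ($P{\left(x \right)} = 4 - 2 \frac{0}{x} = 4 - 0 = 4 + 0 = 4$)
$h{\left(w \right)} = 2 w \left(1 + w\right)$ ($h{\left(w \right)} = \left(1 + w\right) 2 w = 2 w \left(1 + w\right)$)
$h{\left(-14 \right)} - P{\left(b{\left(U{\left(1 \right)},4 \right)} \right)} = 2 \left(-14\right) \left(1 - 14\right) - 4 = 2 \left(-14\right) \left(-13\right) - 4 = 364 - 4 = 360$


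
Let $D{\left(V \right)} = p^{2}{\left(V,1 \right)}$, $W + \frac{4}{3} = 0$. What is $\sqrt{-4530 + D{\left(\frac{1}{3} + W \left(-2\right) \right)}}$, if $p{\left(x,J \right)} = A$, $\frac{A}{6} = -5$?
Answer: $11 i \sqrt{30} \approx 60.25 i$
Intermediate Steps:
$W = - \frac{4}{3}$ ($W = - \frac{4}{3} + 0 = - \frac{4}{3} \approx -1.3333$)
$A = -30$ ($A = 6 \left(-5\right) = -30$)
$p{\left(x,J \right)} = -30$
$D{\left(V \right)} = 900$ ($D{\left(V \right)} = \left(-30\right)^{2} = 900$)
$\sqrt{-4530 + D{\left(\frac{1}{3} + W \left(-2\right) \right)}} = \sqrt{-4530 + 900} = \sqrt{-3630} = 11 i \sqrt{30}$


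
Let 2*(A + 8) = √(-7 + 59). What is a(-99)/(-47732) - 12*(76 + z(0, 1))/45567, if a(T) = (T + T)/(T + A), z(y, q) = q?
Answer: -28074607495/1381852569288 - 33*√13/90977192 ≈ -0.020318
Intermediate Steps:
A = -8 + √13 (A = -8 + √(-7 + 59)/2 = -8 + √52/2 = -8 + (2*√13)/2 = -8 + √13 ≈ -4.3944)
a(T) = 2*T/(-8 + T + √13) (a(T) = (T + T)/(T + (-8 + √13)) = (2*T)/(-8 + T + √13) = 2*T/(-8 + T + √13))
a(-99)/(-47732) - 12*(76 + z(0, 1))/45567 = (2*(-99)/(-8 - 99 + √13))/(-47732) - 12*(76 + 1)/45567 = (2*(-99)/(-107 + √13))*(-1/47732) - 12*77*(1/45567) = -198/(-107 + √13)*(-1/47732) - 924*1/45567 = 99/(23866*(-107 + √13)) - 308/15189 = -308/15189 + 99/(23866*(-107 + √13))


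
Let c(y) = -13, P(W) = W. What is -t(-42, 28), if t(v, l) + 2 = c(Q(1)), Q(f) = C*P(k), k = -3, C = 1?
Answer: 15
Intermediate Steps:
Q(f) = -3 (Q(f) = 1*(-3) = -3)
t(v, l) = -15 (t(v, l) = -2 - 13 = -15)
-t(-42, 28) = -1*(-15) = 15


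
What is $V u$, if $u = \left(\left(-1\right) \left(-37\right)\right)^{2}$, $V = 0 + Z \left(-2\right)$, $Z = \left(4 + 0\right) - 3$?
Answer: $-2738$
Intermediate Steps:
$Z = 1$ ($Z = 4 - 3 = 1$)
$V = -2$ ($V = 0 + 1 \left(-2\right) = 0 - 2 = -2$)
$u = 1369$ ($u = 37^{2} = 1369$)
$V u = \left(-2\right) 1369 = -2738$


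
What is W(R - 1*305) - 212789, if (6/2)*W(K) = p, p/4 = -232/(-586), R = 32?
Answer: -187041067/879 ≈ -2.1279e+5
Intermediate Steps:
p = 464/293 (p = 4*(-232/(-586)) = 4*(-232*(-1/586)) = 4*(116/293) = 464/293 ≈ 1.5836)
W(K) = 464/879 (W(K) = (⅓)*(464/293) = 464/879)
W(R - 1*305) - 212789 = 464/879 - 212789 = -187041067/879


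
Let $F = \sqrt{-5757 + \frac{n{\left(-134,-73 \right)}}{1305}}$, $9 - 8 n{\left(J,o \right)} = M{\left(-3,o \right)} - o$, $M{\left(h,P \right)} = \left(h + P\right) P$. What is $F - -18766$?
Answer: $18766 + \frac{7 i \sqrt{88936330}}{870} \approx 18766.0 + 75.878 i$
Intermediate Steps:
$M{\left(h,P \right)} = P \left(P + h\right)$ ($M{\left(h,P \right)} = \left(P + h\right) P = P \left(P + h\right)$)
$n{\left(J,o \right)} = \frac{9}{8} + \frac{o}{8} - \frac{o \left(-3 + o\right)}{8}$ ($n{\left(J,o \right)} = \frac{9}{8} - \frac{o \left(o - 3\right) - o}{8} = \frac{9}{8} - \frac{o \left(-3 + o\right) - o}{8} = \frac{9}{8} - \frac{- o + o \left(-3 + o\right)}{8} = \frac{9}{8} - \left(- \frac{o}{8} + \frac{o \left(-3 + o\right)}{8}\right) = \frac{9}{8} + \frac{o}{8} - \frac{o \left(-3 + o\right)}{8}$)
$F = \frac{7 i \sqrt{88936330}}{870}$ ($F = \sqrt{-5757 + \frac{\frac{9}{8} + \frac{1}{8} \left(-73\right) - - \frac{73 \left(-3 - 73\right)}{8}}{1305}} = \sqrt{-5757 + \left(\frac{9}{8} - \frac{73}{8} - \left(- \frac{73}{8}\right) \left(-76\right)\right) \frac{1}{1305}} = \sqrt{-5757 + \left(\frac{9}{8} - \frac{73}{8} - \frac{1387}{2}\right) \frac{1}{1305}} = \sqrt{-5757 - \frac{1403}{2610}} = \sqrt{- \frac{15027173}{2610}} = \frac{7 i \sqrt{88936330}}{870} \approx 75.878 i$)
$F - -18766 = \frac{7 i \sqrt{88936330}}{870} - -18766 = \frac{7 i \sqrt{88936330}}{870} + 18766 = 18766 + \frac{7 i \sqrt{88936330}}{870}$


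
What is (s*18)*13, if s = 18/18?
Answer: 234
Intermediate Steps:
s = 1 (s = 18*(1/18) = 1)
(s*18)*13 = (1*18)*13 = 18*13 = 234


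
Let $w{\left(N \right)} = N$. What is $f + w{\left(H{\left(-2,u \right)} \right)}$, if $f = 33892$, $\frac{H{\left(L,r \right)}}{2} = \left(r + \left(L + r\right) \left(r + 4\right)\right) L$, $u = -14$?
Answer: $33308$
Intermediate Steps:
$H{\left(L,r \right)} = 2 L \left(r + \left(4 + r\right) \left(L + r\right)\right)$ ($H{\left(L,r \right)} = 2 \left(r + \left(L + r\right) \left(r + 4\right)\right) L = 2 \left(r + \left(L + r\right) \left(4 + r\right)\right) L = 2 \left(r + \left(4 + r\right) \left(L + r\right)\right) L = 2 L \left(r + \left(4 + r\right) \left(L + r\right)\right)$)
$f + w{\left(H{\left(-2,u \right)} \right)} = 33892 + 2 \left(-2\right) \left(\left(-14\right)^{2} + 4 \left(-2\right) + 5 \left(-14\right) - -28\right) = 33892 + 2 \left(-2\right) \left(196 - 8 - 70 + 28\right) = 33892 + 2 \left(-2\right) 146 = 33892 - 584 = 33308$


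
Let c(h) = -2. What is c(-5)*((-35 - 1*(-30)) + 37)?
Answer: -64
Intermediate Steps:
c(-5)*((-35 - 1*(-30)) + 37) = -2*((-35 - 1*(-30)) + 37) = -2*((-35 + 30) + 37) = -2*(-5 + 37) = -2*32 = -64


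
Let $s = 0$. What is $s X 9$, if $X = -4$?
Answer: $0$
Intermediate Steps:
$s X 9 = 0 \left(-4\right) 9 = 0 \cdot 9 = 0$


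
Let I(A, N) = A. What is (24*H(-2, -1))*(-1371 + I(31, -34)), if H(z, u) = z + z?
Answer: 128640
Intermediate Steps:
H(z, u) = 2*z
(24*H(-2, -1))*(-1371 + I(31, -34)) = (24*(2*(-2)))*(-1371 + 31) = (24*(-4))*(-1340) = -96*(-1340) = 128640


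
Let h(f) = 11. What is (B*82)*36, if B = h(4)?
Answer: 32472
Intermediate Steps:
B = 11
(B*82)*36 = (11*82)*36 = 902*36 = 32472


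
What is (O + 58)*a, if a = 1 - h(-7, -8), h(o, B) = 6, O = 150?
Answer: -1040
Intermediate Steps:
a = -5 (a = 1 - 1*6 = 1 - 6 = -5)
(O + 58)*a = (150 + 58)*(-5) = 208*(-5) = -1040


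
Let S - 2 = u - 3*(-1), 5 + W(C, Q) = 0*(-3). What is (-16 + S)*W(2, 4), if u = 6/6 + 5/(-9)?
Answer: 475/9 ≈ 52.778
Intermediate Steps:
W(C, Q) = -5 (W(C, Q) = -5 + 0*(-3) = -5 + 0 = -5)
u = 4/9 (u = 6*(1/6) + 5*(-1/9) = 1 - 5/9 = 4/9 ≈ 0.44444)
S = 49/9 (S = 2 + (4/9 - 3*(-1)) = 2 + (4/9 + 3) = 2 + 31/9 = 49/9 ≈ 5.4444)
(-16 + S)*W(2, 4) = (-16 + 49/9)*(-5) = -95/9*(-5) = 475/9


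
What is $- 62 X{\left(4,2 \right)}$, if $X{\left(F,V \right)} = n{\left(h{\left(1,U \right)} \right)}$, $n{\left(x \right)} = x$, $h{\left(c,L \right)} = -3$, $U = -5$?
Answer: $186$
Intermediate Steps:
$X{\left(F,V \right)} = -3$
$- 62 X{\left(4,2 \right)} = \left(-62\right) \left(-3\right) = 186$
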